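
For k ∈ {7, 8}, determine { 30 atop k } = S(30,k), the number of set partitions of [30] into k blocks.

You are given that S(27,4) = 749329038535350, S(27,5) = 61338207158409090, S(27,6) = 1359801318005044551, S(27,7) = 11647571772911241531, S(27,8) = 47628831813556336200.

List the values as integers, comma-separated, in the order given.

4168916722553086402080, 26383018684048108297800

@28  (28,5):61338207158409090·5+749329038535350→307440364830580800, (28,6):1359801318005044551·6+61338207158409090→8220146115188676396, (28,7):11647571772911241531·7+1359801318005044551→82892803728383735268, (28,8):47628831813556336200·8+11647571772911241531→392678226281361931131
@29  (29,6):8220146115188676396·6+307440364830580800→49628317055962639176, (29,7):82892803728383735268·7+8220146115188676396→588469772213874823272, (29,8):392678226281361931131·8+82892803728383735268→3224318613979279184316
@30  (30,7):588469772213874823272·7+49628317055962639176→4168916722553086402080, (30,8):3224318613979279184316·8+588469772213874823272→26383018684048108297800
Read S(30,7) = 4168916722553086402080, S(30,8) = 26383018684048108297800.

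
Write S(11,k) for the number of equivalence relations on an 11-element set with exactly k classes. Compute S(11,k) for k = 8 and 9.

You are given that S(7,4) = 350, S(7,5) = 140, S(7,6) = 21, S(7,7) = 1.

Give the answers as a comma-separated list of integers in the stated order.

11880, 1155

r8: T_8,5=5×140+350=1050; T_8,6=6×21+140=266; T_8,7=7×1+21=28; T_8,8=8×0+1=1
r9: T_9,6=6×266+1050=2646; T_9,7=7×28+266=462; T_9,8=8×1+28=36; T_9,9=9×0+1=1
r10: T_10,7=7×462+2646=5880; T_10,8=8×36+462=750; T_10,9=9×1+36=45
r11: T_11,8=8×750+5880=11880; T_11,9=9×45+750=1155
Read S(11,8) = 11880, S(11,9) = 1155.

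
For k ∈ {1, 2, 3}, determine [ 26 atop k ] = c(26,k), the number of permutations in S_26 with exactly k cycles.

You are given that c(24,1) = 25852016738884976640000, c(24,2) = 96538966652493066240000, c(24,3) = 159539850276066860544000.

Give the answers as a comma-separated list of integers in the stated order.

15511210043330985984000000, 59190128811701203599360000, 100480171548351161548800000

@25  (25,1):25852016738884976640000·24+0→620448401733239439360000, (25,2):96538966652493066240000·24+25852016738884976640000→2342787216398718566400000, (25,3):159539850276066860544000·24+96538966652493066240000→3925495373278097719296000
@26  (26,1):620448401733239439360000·25+0→15511210043330985984000000, (26,2):2342787216398718566400000·25+620448401733239439360000→59190128811701203599360000, (26,3):3925495373278097719296000·25+2342787216398718566400000→100480171548351161548800000
Read c(26,1) = 15511210043330985984000000, c(26,2) = 59190128811701203599360000, c(26,3) = 100480171548351161548800000.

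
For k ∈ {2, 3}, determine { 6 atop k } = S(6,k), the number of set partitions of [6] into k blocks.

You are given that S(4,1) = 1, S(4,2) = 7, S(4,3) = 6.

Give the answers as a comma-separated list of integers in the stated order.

@5  (5,1):1·1+0→1, (5,2):7·2+1→15, (5,3):6·3+7→25
@6  (6,2):15·2+1→31, (6,3):25·3+15→90
Read S(6,2) = 31, S(6,3) = 90.

31, 90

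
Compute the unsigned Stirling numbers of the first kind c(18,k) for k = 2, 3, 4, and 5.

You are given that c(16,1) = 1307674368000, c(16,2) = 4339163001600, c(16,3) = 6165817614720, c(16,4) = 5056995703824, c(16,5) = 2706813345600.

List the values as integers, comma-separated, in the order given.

@17  (17,1):1307674368000·16+0→20922789888000, (17,2):4339163001600·16+1307674368000→70734282393600, (17,3):6165817614720·16+4339163001600→102992244837120, (17,4):5056995703824·16+6165817614720→87077748875904, (17,5):2706813345600·16+5056995703824→48366009233424
@18  (18,2):70734282393600·17+20922789888000→1223405590579200, (18,3):102992244837120·17+70734282393600→1821602444624640, (18,4):87077748875904·17+102992244837120→1583313975727488, (18,5):48366009233424·17+87077748875904→909299905844112
Read c(18,2) = 1223405590579200, c(18,3) = 1821602444624640, c(18,4) = 1583313975727488, c(18,5) = 909299905844112.

1223405590579200, 1821602444624640, 1583313975727488, 909299905844112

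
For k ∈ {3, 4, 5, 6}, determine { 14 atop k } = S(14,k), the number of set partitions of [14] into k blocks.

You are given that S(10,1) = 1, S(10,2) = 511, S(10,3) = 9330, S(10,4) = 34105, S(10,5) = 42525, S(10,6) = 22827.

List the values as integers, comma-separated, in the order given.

788970, 10391745, 40075035, 63436373

row 11: T[11][1]=1·1+0=1  T[11][2]=2·511+1=1023  T[11][3]=3·9330+511=28501  T[11][4]=4·34105+9330=145750  T[11][5]=5·42525+34105=246730  T[11][6]=6·22827+42525=179487
row 12: T[12][1]=1·1+0=1  T[12][2]=2·1023+1=2047  T[12][3]=3·28501+1023=86526  T[12][4]=4·145750+28501=611501  T[12][5]=5·246730+145750=1379400  T[12][6]=6·179487+246730=1323652
row 13: T[13][2]=2·2047+1=4095  T[13][3]=3·86526+2047=261625  T[13][4]=4·611501+86526=2532530  T[13][5]=5·1379400+611501=7508501  T[13][6]=6·1323652+1379400=9321312
row 14: T[14][3]=3·261625+4095=788970  T[14][4]=4·2532530+261625=10391745  T[14][5]=5·7508501+2532530=40075035  T[14][6]=6·9321312+7508501=63436373
Read S(14,3) = 788970, S(14,4) = 10391745, S(14,5) = 40075035, S(14,6) = 63436373.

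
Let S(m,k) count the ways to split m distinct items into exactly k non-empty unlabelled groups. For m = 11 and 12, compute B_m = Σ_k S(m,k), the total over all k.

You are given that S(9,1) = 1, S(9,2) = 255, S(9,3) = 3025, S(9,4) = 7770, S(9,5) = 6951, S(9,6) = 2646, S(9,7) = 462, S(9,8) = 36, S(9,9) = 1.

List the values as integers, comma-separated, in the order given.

678570, 4213597

[10] T[10,1]:1*1+0=1 · T[10,2]:2*255+1=511 · T[10,3]:3*3025+255=9330 · T[10,4]:4*7770+3025=34105 · T[10,5]:5*6951+7770=42525 · T[10,6]:6*2646+6951=22827 · T[10,7]:7*462+2646=5880 · T[10,8]:8*36+462=750 · T[10,9]:9*1+36=45 · T[10,10]:10*0+1=1
[11] T[11,1]:1*1+0=1 · T[11,2]:2*511+1=1023 · T[11,3]:3*9330+511=28501 · T[11,4]:4*34105+9330=145750 · T[11,5]:5*42525+34105=246730 · T[11,6]:6*22827+42525=179487 · T[11,7]:7*5880+22827=63987 · T[11,8]:8*750+5880=11880 · T[11,9]:9*45+750=1155 · T[11,10]:10*1+45=55 · T[11,11]:11*0+1=1
[12] T[12,1]:1*1+0=1 · T[12,2]:2*1023+1=2047 · T[12,3]:3*28501+1023=86526 · T[12,4]:4*145750+28501=611501 · T[12,5]:5*246730+145750=1379400 · T[12,6]:6*179487+246730=1323652 · T[12,7]:7*63987+179487=627396 · T[12,8]:8*11880+63987=159027 · T[12,9]:9*1155+11880=22275 · T[12,10]:10*55+1155=1705 · T[12,11]:11*1+55=66 · T[12,12]:12*0+1=1
B_11 = ΣS(11,k) = 1+1023+28501+145750+246730+179487+63987+11880+1155+55+1 = 678570
B_12 = ΣS(12,k) = 1+2047+86526+611501+1379400+1323652+627396+159027+22275+1705+66+1 = 4213597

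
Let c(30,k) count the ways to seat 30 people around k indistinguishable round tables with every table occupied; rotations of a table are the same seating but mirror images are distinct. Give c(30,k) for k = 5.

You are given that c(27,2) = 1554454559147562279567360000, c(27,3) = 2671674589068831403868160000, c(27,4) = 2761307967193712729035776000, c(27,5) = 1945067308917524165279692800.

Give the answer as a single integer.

49361465831621147825759587123200

@28  (28,3):2671674589068831403868160000·27+1554454559147562279567360000→73689668464006010184007680000, (28,4):2761307967193712729035776000·27+2671674589068831403868160000→77226989703299075087834112000, (28,5):1945067308917524165279692800·27+2761307967193712729035776000→55278125307966865191587481600
@29  (29,4):77226989703299075087834112000·28+73689668464006010184007680000→2236045380156380112643362816000, (29,5):55278125307966865191587481600·28+77226989703299075087834112000→1625014498326371300452283596800
@30  (30,5):1625014498326371300452283596800·29+2236045380156380112643362816000→49361465831621147825759587123200
Read c(30,5) = 49361465831621147825759587123200.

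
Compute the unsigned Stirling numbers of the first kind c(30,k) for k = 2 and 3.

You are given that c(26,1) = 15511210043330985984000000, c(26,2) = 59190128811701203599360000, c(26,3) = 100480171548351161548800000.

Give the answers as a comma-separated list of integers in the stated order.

[27] T[27,1]:26*15511210043330985984000000+0=403291461126605635584000000 · T[27,2]:26*59190128811701203599360000+15511210043330985984000000=1554454559147562279567360000 · T[27,3]:26*100480171548351161548800000+59190128811701203599360000=2671674589068831403868160000
[28] T[28,1]:27*403291461126605635584000000+0=10888869450418352160768000000 · T[28,2]:27*1554454559147562279567360000+403291461126605635584000000=42373564558110787183902720000 · T[28,3]:27*2671674589068831403868160000+1554454559147562279567360000=73689668464006010184007680000
[29] T[29,1]:28*10888869450418352160768000000+0=304888344611713860501504000000 · T[29,2]:28*42373564558110787183902720000+10888869450418352160768000000=1197348677077520393310044160000 · T[29,3]:28*73689668464006010184007680000+42373564558110787183902720000=2105684281550279072336117760000
[30] T[30,2]:29*1197348677077520393310044160000+304888344611713860501504000000=35027999979859805266492784640000 · T[30,3]:29*2105684281550279072336117760000+1197348677077520393310044160000=62262192842035613491057459200000
Read c(30,2) = 35027999979859805266492784640000, c(30,3) = 62262192842035613491057459200000.

35027999979859805266492784640000, 62262192842035613491057459200000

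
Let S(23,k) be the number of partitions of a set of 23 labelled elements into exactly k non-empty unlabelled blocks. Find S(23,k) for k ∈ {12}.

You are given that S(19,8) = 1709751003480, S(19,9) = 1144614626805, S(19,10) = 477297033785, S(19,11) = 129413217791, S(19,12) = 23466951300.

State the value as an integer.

@20  (20,9):1144614626805·9+1709751003480→12011282644725, (20,10):477297033785·10+1144614626805→5917584964655, (20,11):129413217791·11+477297033785→1900842429486, (20,12):23466951300·12+129413217791→411016633391
@21  (21,10):5917584964655·10+12011282644725→71187132291275, (21,11):1900842429486·11+5917584964655→26826851689001, (21,12):411016633391·12+1900842429486→6833042030178
@22  (22,11):26826851689001·11+71187132291275→366282500870286, (22,12):6833042030178·12+26826851689001→108823356051137
@23  (23,12):108823356051137·12+366282500870286→1672162773483930
Read S(23,12) = 1672162773483930.

1672162773483930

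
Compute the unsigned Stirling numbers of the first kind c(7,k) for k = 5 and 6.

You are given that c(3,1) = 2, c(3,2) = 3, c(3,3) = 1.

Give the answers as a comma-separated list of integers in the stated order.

175, 21

i=4: T(4,2)=2+3·3=11 | T(4,3)=3+3·1=6 | T(4,4)=1+3·0=1
i=5: T(5,3)=11+4·6=35 | T(5,4)=6+4·1=10 | T(5,5)=1+4·0=1
i=6: T(6,4)=35+5·10=85 | T(6,5)=10+5·1=15 | T(6,6)=1+5·0=1
i=7: T(7,5)=85+6·15=175 | T(7,6)=15+6·1=21
Read c(7,5) = 175, c(7,6) = 21.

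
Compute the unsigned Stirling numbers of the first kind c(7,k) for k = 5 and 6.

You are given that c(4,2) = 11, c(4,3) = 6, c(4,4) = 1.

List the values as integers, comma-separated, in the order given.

175, 21

@5  (5,3):6·4+11→35, (5,4):1·4+6→10, (5,5):0·4+1→1
@6  (6,4):10·5+35→85, (6,5):1·5+10→15, (6,6):0·5+1→1
@7  (7,5):15·6+85→175, (7,6):1·6+15→21
Read c(7,5) = 175, c(7,6) = 21.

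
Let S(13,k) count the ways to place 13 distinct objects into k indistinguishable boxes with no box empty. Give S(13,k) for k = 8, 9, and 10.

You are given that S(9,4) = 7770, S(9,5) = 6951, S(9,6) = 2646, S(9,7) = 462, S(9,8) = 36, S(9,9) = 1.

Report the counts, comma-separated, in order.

1899612, 359502, 39325

r10: T_10,5=5×6951+7770=42525; T_10,6=6×2646+6951=22827; T_10,7=7×462+2646=5880; T_10,8=8×36+462=750; T_10,9=9×1+36=45; T_10,10=10×0+1=1
r11: T_11,6=6×22827+42525=179487; T_11,7=7×5880+22827=63987; T_11,8=8×750+5880=11880; T_11,9=9×45+750=1155; T_11,10=10×1+45=55
r12: T_12,7=7×63987+179487=627396; T_12,8=8×11880+63987=159027; T_12,9=9×1155+11880=22275; T_12,10=10×55+1155=1705
r13: T_13,8=8×159027+627396=1899612; T_13,9=9×22275+159027=359502; T_13,10=10×1705+22275=39325
Read S(13,8) = 1899612, S(13,9) = 359502, S(13,10) = 39325.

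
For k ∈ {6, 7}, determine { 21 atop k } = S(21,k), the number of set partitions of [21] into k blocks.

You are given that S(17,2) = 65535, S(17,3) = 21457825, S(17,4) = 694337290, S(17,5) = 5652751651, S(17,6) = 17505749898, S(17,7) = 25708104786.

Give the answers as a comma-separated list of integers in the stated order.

r18: T_18,3=3×21457825+65535=64439010; T_18,4=4×694337290+21457825=2798806985; T_18,5=5×5652751651+694337290=28958095545; T_18,6=6×17505749898+5652751651=110687251039; T_18,7=7×25708104786+17505749898=197462483400
r19: T_19,4=4×2798806985+64439010=11259666950; T_19,5=5×28958095545+2798806985=147589284710; T_19,6=6×110687251039+28958095545=693081601779; T_19,7=7×197462483400+110687251039=1492924634839
r20: T_20,5=5×147589284710+11259666950=749206090500; T_20,6=6×693081601779+147589284710=4306078895384; T_20,7=7×1492924634839+693081601779=11143554045652
r21: T_21,6=6×4306078895384+749206090500=26585679462804; T_21,7=7×11143554045652+4306078895384=82310957214948
Read S(21,6) = 26585679462804, S(21,7) = 82310957214948.

26585679462804, 82310957214948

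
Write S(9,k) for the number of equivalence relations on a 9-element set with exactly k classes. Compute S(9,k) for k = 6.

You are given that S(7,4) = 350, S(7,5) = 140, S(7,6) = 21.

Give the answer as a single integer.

2646

i=8: T(8,5)=350+5·140=1050 | T(8,6)=140+6·21=266
i=9: T(9,6)=1050+6·266=2646
Read S(9,6) = 2646.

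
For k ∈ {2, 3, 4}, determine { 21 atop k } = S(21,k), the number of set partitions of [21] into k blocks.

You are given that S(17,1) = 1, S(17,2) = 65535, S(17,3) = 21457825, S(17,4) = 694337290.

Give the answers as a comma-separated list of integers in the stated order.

row 18: T[18][1]=1·1+0=1  T[18][2]=2·65535+1=131071  T[18][3]=3·21457825+65535=64439010  T[18][4]=4·694337290+21457825=2798806985
row 19: T[19][1]=1·1+0=1  T[19][2]=2·131071+1=262143  T[19][3]=3·64439010+131071=193448101  T[19][4]=4·2798806985+64439010=11259666950
row 20: T[20][1]=1·1+0=1  T[20][2]=2·262143+1=524287  T[20][3]=3·193448101+262143=580606446  T[20][4]=4·11259666950+193448101=45232115901
row 21: T[21][2]=2·524287+1=1048575  T[21][3]=3·580606446+524287=1742343625  T[21][4]=4·45232115901+580606446=181509070050
Read S(21,2) = 1048575, S(21,3) = 1742343625, S(21,4) = 181509070050.

1048575, 1742343625, 181509070050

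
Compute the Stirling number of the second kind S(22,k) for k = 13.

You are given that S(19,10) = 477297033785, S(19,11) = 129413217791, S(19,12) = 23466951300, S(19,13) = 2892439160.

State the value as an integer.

22496861868481

[20] T[20,11]:11*129413217791+477297033785=1900842429486 · T[20,12]:12*23466951300+129413217791=411016633391 · T[20,13]:13*2892439160+23466951300=61068660380
[21] T[21,12]:12*411016633391+1900842429486=6833042030178 · T[21,13]:13*61068660380+411016633391=1204909218331
[22] T[22,13]:13*1204909218331+6833042030178=22496861868481
Read S(22,13) = 22496861868481.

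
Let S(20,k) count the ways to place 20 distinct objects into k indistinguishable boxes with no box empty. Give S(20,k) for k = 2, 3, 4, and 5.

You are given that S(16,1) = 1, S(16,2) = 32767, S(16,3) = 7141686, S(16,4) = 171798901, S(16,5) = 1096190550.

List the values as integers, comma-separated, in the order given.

[17] T[17,1]:1*1+0=1 · T[17,2]:2*32767+1=65535 · T[17,3]:3*7141686+32767=21457825 · T[17,4]:4*171798901+7141686=694337290 · T[17,5]:5*1096190550+171798901=5652751651
[18] T[18,1]:1*1+0=1 · T[18,2]:2*65535+1=131071 · T[18,3]:3*21457825+65535=64439010 · T[18,4]:4*694337290+21457825=2798806985 · T[18,5]:5*5652751651+694337290=28958095545
[19] T[19,1]:1*1+0=1 · T[19,2]:2*131071+1=262143 · T[19,3]:3*64439010+131071=193448101 · T[19,4]:4*2798806985+64439010=11259666950 · T[19,5]:5*28958095545+2798806985=147589284710
[20] T[20,2]:2*262143+1=524287 · T[20,3]:3*193448101+262143=580606446 · T[20,4]:4*11259666950+193448101=45232115901 · T[20,5]:5*147589284710+11259666950=749206090500
Read S(20,2) = 524287, S(20,3) = 580606446, S(20,4) = 45232115901, S(20,5) = 749206090500.

524287, 580606446, 45232115901, 749206090500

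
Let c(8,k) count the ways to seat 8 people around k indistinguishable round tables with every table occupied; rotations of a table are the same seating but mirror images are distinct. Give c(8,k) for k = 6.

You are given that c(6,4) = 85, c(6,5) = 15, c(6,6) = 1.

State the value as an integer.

r7: T_7,5=6×15+85=175; T_7,6=6×1+15=21
r8: T_8,6=7×21+175=322
Read c(8,6) = 322.

322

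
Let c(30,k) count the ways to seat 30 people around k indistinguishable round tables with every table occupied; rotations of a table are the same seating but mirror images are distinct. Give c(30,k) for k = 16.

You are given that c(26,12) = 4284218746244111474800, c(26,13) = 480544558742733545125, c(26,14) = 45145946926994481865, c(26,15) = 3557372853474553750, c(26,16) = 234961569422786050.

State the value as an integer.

691254538651580660999025

@27  (27,13):480544558742733545125·26+4284218746244111474800→16778377273555183648050, (27,14):45145946926994481865·26+480544558742733545125→1654339178844590073615, (27,15):3557372853474553750·26+45145946926994481865→137637641117332879365, (27,16):234961569422786050·26+3557372853474553750→9666373658466991050
@28  (28,14):1654339178844590073615·27+16778377273555183648050→61445535102359115635655, (28,15):137637641117332879365·27+1654339178844590073615→5370555489012577816470, (28,16):9666373658466991050·27+137637641117332879365→398629729895941637715
@29  (29,15):5370555489012577816470·28+61445535102359115635655→211821088794711294496815, (29,16):398629729895941637715·28+5370555489012577816470→16532187926098943672490
@30  (30,16):16532187926098943672490·29+211821088794711294496815→691254538651580660999025
Read c(30,16) = 691254538651580660999025.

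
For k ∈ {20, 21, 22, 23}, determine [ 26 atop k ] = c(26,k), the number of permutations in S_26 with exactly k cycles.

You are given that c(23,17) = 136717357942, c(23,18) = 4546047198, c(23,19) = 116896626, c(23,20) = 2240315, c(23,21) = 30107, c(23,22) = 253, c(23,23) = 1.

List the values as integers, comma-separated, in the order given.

[24] T[24,18]:23*4546047198+136717357942=241276443496 · T[24,19]:23*116896626+4546047198=7234669596 · T[24,20]:23*2240315+116896626=168423871 · T[24,21]:23*30107+2240315=2932776 · T[24,22]:23*253+30107=35926 · T[24,23]:23*1+253=276
[25] T[25,19]:24*7234669596+241276443496=414908513800 · T[25,20]:24*168423871+7234669596=11276842500 · T[25,21]:24*2932776+168423871=238810495 · T[25,22]:24*35926+2932776=3795000 · T[25,23]:24*276+35926=42550
[26] T[26,20]:25*11276842500+414908513800=696829576300 · T[26,21]:25*238810495+11276842500=17247104875 · T[26,22]:25*3795000+238810495=333685495 · T[26,23]:25*42550+3795000=4858750
Read c(26,20) = 696829576300, c(26,21) = 17247104875, c(26,22) = 333685495, c(26,23) = 4858750.

696829576300, 17247104875, 333685495, 4858750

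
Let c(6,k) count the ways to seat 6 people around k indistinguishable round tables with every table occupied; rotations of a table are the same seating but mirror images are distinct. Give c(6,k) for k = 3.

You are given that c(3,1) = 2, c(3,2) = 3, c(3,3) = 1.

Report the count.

i=4: T(4,1)=0+3·2=6 | T(4,2)=2+3·3=11 | T(4,3)=3+3·1=6
i=5: T(5,2)=6+4·11=50 | T(5,3)=11+4·6=35
i=6: T(6,3)=50+5·35=225
Read c(6,3) = 225.

225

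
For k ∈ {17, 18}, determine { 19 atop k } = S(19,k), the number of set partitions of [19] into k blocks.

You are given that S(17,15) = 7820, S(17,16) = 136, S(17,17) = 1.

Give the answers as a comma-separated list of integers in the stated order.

i=18: T(18,16)=7820+16·136=9996 | T(18,17)=136+17·1=153 | T(18,18)=1+18·0=1
i=19: T(19,17)=9996+17·153=12597 | T(19,18)=153+18·1=171
Read S(19,17) = 12597, S(19,18) = 171.

12597, 171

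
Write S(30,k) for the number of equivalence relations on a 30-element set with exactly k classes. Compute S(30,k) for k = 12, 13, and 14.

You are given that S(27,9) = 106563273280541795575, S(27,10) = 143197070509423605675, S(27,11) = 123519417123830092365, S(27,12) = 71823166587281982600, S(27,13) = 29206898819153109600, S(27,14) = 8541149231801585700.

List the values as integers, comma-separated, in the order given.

177979707061075333384555, 102442517922081938561415, 42337710060168129525765

row 28: T[28][10]=10·143197070509423605675+106563273280541795575=1538533978374777852325  T[28][11]=11·123519417123830092365+143197070509423605675=1501910658871554621690  T[28][12]=12·71823166587281982600+123519417123830092365=985397416171213883565  T[28][13]=13·29206898819153109600+71823166587281982600=451512851236272407400  T[28][14]=14·8541149231801585700+29206898819153109600=148782988064375309400
row 29: T[29][11]=11·1501910658871554621690+1538533978374777852325=18059551225961878690915  T[29][12]=12·985397416171213883565+1501910658871554621690=13326679652926121224470  T[29][13]=13·451512851236272407400+985397416171213883565=6855064482242755179765  T[29][14]=14·148782988064375309400+451512851236272407400=2534474684137526739000
row 30: T[30][12]=12·13326679652926121224470+18059551225961878690915=177979707061075333384555  T[30][13]=13·6855064482242755179765+13326679652926121224470=102442517922081938561415  T[30][14]=14·2534474684137526739000+6855064482242755179765=42337710060168129525765
Read S(30,12) = 177979707061075333384555, S(30,13) = 102442517922081938561415, S(30,14) = 42337710060168129525765.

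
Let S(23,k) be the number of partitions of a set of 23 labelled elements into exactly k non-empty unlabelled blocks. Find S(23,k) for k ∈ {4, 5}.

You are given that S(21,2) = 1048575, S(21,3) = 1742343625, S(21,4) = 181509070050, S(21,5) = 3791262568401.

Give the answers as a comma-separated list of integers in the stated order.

i=22: T(22,3)=1048575+3·1742343625=5228079450 | T(22,4)=1742343625+4·181509070050=727778623825 | T(22,5)=181509070050+5·3791262568401=19137821912055
i=23: T(23,4)=5228079450+4·727778623825=2916342574750 | T(23,5)=727778623825+5·19137821912055=96416888184100
Read S(23,4) = 2916342574750, S(23,5) = 96416888184100.

2916342574750, 96416888184100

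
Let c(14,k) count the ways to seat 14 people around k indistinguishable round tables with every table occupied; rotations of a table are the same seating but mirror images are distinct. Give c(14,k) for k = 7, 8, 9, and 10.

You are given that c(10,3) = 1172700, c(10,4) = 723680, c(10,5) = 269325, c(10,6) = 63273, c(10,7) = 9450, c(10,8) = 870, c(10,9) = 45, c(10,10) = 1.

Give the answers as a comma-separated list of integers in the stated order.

790943153, 135036473, 16669653, 1474473

[11] T[11,4]:10*723680+1172700=8409500 · T[11,5]:10*269325+723680=3416930 · T[11,6]:10*63273+269325=902055 · T[11,7]:10*9450+63273=157773 · T[11,8]:10*870+9450=18150 · T[11,9]:10*45+870=1320 · T[11,10]:10*1+45=55
[12] T[12,5]:11*3416930+8409500=45995730 · T[12,6]:11*902055+3416930=13339535 · T[12,7]:11*157773+902055=2637558 · T[12,8]:11*18150+157773=357423 · T[12,9]:11*1320+18150=32670 · T[12,10]:11*55+1320=1925
[13] T[13,6]:12*13339535+45995730=206070150 · T[13,7]:12*2637558+13339535=44990231 · T[13,8]:12*357423+2637558=6926634 · T[13,9]:12*32670+357423=749463 · T[13,10]:12*1925+32670=55770
[14] T[14,7]:13*44990231+206070150=790943153 · T[14,8]:13*6926634+44990231=135036473 · T[14,9]:13*749463+6926634=16669653 · T[14,10]:13*55770+749463=1474473
Read c(14,7) = 790943153, c(14,8) = 135036473, c(14,9) = 16669653, c(14,10) = 1474473.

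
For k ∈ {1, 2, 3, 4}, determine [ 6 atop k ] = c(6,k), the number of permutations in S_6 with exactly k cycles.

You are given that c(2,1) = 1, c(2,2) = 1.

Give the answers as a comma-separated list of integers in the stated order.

@3  (3,1):1·2+0→2, (3,2):1·2+1→3, (3,3):0·2+1→1
@4  (4,1):2·3+0→6, (4,2):3·3+2→11, (4,3):1·3+3→6, (4,4):0·3+1→1
@5  (5,1):6·4+0→24, (5,2):11·4+6→50, (5,3):6·4+11→35, (5,4):1·4+6→10
@6  (6,1):24·5+0→120, (6,2):50·5+24→274, (6,3):35·5+50→225, (6,4):10·5+35→85
Read c(6,1) = 120, c(6,2) = 274, c(6,3) = 225, c(6,4) = 85.

120, 274, 225, 85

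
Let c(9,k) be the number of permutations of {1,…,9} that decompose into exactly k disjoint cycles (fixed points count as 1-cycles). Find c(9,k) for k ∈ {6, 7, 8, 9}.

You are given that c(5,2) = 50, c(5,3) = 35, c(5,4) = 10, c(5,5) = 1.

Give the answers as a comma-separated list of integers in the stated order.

4536, 546, 36, 1

[6] T[6,3]:5*35+50=225 · T[6,4]:5*10+35=85 · T[6,5]:5*1+10=15 · T[6,6]:5*0+1=1
[7] T[7,4]:6*85+225=735 · T[7,5]:6*15+85=175 · T[7,6]:6*1+15=21 · T[7,7]:6*0+1=1
[8] T[8,5]:7*175+735=1960 · T[8,6]:7*21+175=322 · T[8,7]:7*1+21=28 · T[8,8]:7*0+1=1
[9] T[9,6]:8*322+1960=4536 · T[9,7]:8*28+322=546 · T[9,8]:8*1+28=36 · T[9,9]:8*0+1=1
Read c(9,6) = 4536, c(9,7) = 546, c(9,8) = 36, c(9,9) = 1.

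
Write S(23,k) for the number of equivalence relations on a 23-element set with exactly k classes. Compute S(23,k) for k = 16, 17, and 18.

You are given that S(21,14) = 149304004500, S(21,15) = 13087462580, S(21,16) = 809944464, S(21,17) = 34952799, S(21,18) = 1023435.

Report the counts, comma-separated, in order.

762361127264, 49916988803, 2364885369

@22  (22,15):13087462580·15+149304004500→345615943200, (22,16):809944464·16+13087462580→26046574004, (22,17):34952799·17+809944464→1404142047, (22,18):1023435·18+34952799→53374629
@23  (23,16):26046574004·16+345615943200→762361127264, (23,17):1404142047·17+26046574004→49916988803, (23,18):53374629·18+1404142047→2364885369
Read S(23,16) = 762361127264, S(23,17) = 49916988803, S(23,18) = 2364885369.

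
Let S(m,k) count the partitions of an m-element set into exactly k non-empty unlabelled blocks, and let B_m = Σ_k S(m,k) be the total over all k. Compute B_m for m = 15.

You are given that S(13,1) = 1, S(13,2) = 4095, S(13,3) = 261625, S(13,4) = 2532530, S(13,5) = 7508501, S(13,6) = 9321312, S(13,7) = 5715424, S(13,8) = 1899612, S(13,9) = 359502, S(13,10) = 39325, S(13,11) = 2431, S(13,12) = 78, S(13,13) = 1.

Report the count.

1382958545

r14: T_14,1=1×1+0=1; T_14,2=2×4095+1=8191; T_14,3=3×261625+4095=788970; T_14,4=4×2532530+261625=10391745; T_14,5=5×7508501+2532530=40075035; T_14,6=6×9321312+7508501=63436373; T_14,7=7×5715424+9321312=49329280; T_14,8=8×1899612+5715424=20912320; T_14,9=9×359502+1899612=5135130; T_14,10=10×39325+359502=752752; T_14,11=11×2431+39325=66066; T_14,12=12×78+2431=3367; T_14,13=13×1+78=91; T_14,14=14×0+1=1
r15: T_15,1=1×1+0=1; T_15,2=2×8191+1=16383; T_15,3=3×788970+8191=2375101; T_15,4=4×10391745+788970=42355950; T_15,5=5×40075035+10391745=210766920; T_15,6=6×63436373+40075035=420693273; T_15,7=7×49329280+63436373=408741333; T_15,8=8×20912320+49329280=216627840; T_15,9=9×5135130+20912320=67128490; T_15,10=10×752752+5135130=12662650; T_15,11=11×66066+752752=1479478; T_15,12=12×3367+66066=106470; T_15,13=13×91+3367=4550; T_15,14=14×1+91=105; T_15,15=15×0+1=1
B_15 = ΣS(15,k) = 1+16383+2375101+42355950+210766920+420693273+408741333+216627840+67128490+12662650+1479478+106470+4550+105+1 = 1382958545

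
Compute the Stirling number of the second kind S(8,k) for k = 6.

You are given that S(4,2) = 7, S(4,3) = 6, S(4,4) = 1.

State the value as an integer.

266

@5  (5,3):6·3+7→25, (5,4):1·4+6→10, (5,5):0·5+1→1
@6  (6,4):10·4+25→65, (6,5):1·5+10→15, (6,6):0·6+1→1
@7  (7,5):15·5+65→140, (7,6):1·6+15→21
@8  (8,6):21·6+140→266
Read S(8,6) = 266.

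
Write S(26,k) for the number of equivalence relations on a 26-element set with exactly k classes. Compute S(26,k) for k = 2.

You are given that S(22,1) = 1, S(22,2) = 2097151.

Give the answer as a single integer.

33554431

r23: T_23,1=1×1+0=1; T_23,2=2×2097151+1=4194303
r24: T_24,1=1×1+0=1; T_24,2=2×4194303+1=8388607
r25: T_25,1=1×1+0=1; T_25,2=2×8388607+1=16777215
r26: T_26,2=2×16777215+1=33554431
Read S(26,2) = 33554431.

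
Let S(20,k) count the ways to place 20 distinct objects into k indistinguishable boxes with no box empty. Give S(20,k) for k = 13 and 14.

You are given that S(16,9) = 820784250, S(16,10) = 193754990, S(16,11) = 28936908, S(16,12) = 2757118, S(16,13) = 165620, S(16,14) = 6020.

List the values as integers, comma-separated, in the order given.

61068660380, 6302524580

[17] T[17,10]:10*193754990+820784250=2758334150 · T[17,11]:11*28936908+193754990=512060978 · T[17,12]:12*2757118+28936908=62022324 · T[17,13]:13*165620+2757118=4910178 · T[17,14]:14*6020+165620=249900
[18] T[18,11]:11*512060978+2758334150=8391004908 · T[18,12]:12*62022324+512060978=1256328866 · T[18,13]:13*4910178+62022324=125854638 · T[18,14]:14*249900+4910178=8408778
[19] T[19,12]:12*1256328866+8391004908=23466951300 · T[19,13]:13*125854638+1256328866=2892439160 · T[19,14]:14*8408778+125854638=243577530
[20] T[20,13]:13*2892439160+23466951300=61068660380 · T[20,14]:14*243577530+2892439160=6302524580
Read S(20,13) = 61068660380, S(20,14) = 6302524580.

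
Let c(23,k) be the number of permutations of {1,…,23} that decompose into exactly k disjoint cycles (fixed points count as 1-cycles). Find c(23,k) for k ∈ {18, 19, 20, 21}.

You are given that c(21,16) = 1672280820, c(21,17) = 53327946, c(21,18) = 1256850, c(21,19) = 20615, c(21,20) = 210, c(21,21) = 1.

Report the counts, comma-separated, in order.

r22: T_22,17=21×53327946+1672280820=2792167686; T_22,18=21×1256850+53327946=79721796; T_22,19=21×20615+1256850=1689765; T_22,20=21×210+20615=25025; T_22,21=21×1+210=231
r23: T_23,18=22×79721796+2792167686=4546047198; T_23,19=22×1689765+79721796=116896626; T_23,20=22×25025+1689765=2240315; T_23,21=22×231+25025=30107
Read c(23,18) = 4546047198, c(23,19) = 116896626, c(23,20) = 2240315, c(23,21) = 30107.

4546047198, 116896626, 2240315, 30107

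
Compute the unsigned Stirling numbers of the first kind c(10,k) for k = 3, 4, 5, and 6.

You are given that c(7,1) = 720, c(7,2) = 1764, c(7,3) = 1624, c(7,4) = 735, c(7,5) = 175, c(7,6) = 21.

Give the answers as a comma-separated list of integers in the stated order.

1172700, 723680, 269325, 63273

r8: T_8,1=7×720+0=5040; T_8,2=7×1764+720=13068; T_8,3=7×1624+1764=13132; T_8,4=7×735+1624=6769; T_8,5=7×175+735=1960; T_8,6=7×21+175=322
r9: T_9,2=8×13068+5040=109584; T_9,3=8×13132+13068=118124; T_9,4=8×6769+13132=67284; T_9,5=8×1960+6769=22449; T_9,6=8×322+1960=4536
r10: T_10,3=9×118124+109584=1172700; T_10,4=9×67284+118124=723680; T_10,5=9×22449+67284=269325; T_10,6=9×4536+22449=63273
Read c(10,3) = 1172700, c(10,4) = 723680, c(10,5) = 269325, c(10,6) = 63273.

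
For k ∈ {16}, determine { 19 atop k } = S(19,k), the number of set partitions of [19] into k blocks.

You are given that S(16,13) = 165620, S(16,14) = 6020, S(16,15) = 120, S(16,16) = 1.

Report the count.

r17: T_17,14=14×6020+165620=249900; T_17,15=15×120+6020=7820; T_17,16=16×1+120=136
r18: T_18,15=15×7820+249900=367200; T_18,16=16×136+7820=9996
r19: T_19,16=16×9996+367200=527136
Read S(19,16) = 527136.

527136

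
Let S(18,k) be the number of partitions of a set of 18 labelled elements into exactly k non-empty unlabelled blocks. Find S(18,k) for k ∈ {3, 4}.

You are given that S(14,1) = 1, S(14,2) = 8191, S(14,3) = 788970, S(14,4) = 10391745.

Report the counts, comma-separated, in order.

row 15: T[15][1]=1·1+0=1  T[15][2]=2·8191+1=16383  T[15][3]=3·788970+8191=2375101  T[15][4]=4·10391745+788970=42355950
row 16: T[16][1]=1·1+0=1  T[16][2]=2·16383+1=32767  T[16][3]=3·2375101+16383=7141686  T[16][4]=4·42355950+2375101=171798901
row 17: T[17][2]=2·32767+1=65535  T[17][3]=3·7141686+32767=21457825  T[17][4]=4·171798901+7141686=694337290
row 18: T[18][3]=3·21457825+65535=64439010  T[18][4]=4·694337290+21457825=2798806985
Read S(18,3) = 64439010, S(18,4) = 2798806985.

64439010, 2798806985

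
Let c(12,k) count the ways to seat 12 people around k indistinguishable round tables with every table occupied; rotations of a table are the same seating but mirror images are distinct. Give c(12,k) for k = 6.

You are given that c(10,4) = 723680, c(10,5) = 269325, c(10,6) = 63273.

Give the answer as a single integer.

i=11: T(11,5)=723680+10·269325=3416930 | T(11,6)=269325+10·63273=902055
i=12: T(12,6)=3416930+11·902055=13339535
Read c(12,6) = 13339535.

13339535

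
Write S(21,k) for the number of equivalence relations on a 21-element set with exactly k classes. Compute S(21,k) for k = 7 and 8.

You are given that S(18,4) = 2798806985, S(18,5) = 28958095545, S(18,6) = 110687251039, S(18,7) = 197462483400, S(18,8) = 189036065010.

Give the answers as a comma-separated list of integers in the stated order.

82310957214948, 132511015347084

@19  (19,5):28958095545·5+2798806985→147589284710, (19,6):110687251039·6+28958095545→693081601779, (19,7):197462483400·7+110687251039→1492924634839, (19,8):189036065010·8+197462483400→1709751003480
@20  (20,6):693081601779·6+147589284710→4306078895384, (20,7):1492924634839·7+693081601779→11143554045652, (20,8):1709751003480·8+1492924634839→15170932662679
@21  (21,7):11143554045652·7+4306078895384→82310957214948, (21,8):15170932662679·8+11143554045652→132511015347084
Read S(21,7) = 82310957214948, S(21,8) = 132511015347084.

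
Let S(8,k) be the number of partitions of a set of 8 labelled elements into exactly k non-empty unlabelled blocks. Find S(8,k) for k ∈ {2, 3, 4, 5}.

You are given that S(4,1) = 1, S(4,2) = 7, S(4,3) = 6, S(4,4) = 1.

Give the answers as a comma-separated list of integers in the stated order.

row 5: T[5][1]=1·1+0=1  T[5][2]=2·7+1=15  T[5][3]=3·6+7=25  T[5][4]=4·1+6=10  T[5][5]=5·0+1=1
row 6: T[6][1]=1·1+0=1  T[6][2]=2·15+1=31  T[6][3]=3·25+15=90  T[6][4]=4·10+25=65  T[6][5]=5·1+10=15
row 7: T[7][1]=1·1+0=1  T[7][2]=2·31+1=63  T[7][3]=3·90+31=301  T[7][4]=4·65+90=350  T[7][5]=5·15+65=140
row 8: T[8][2]=2·63+1=127  T[8][3]=3·301+63=966  T[8][4]=4·350+301=1701  T[8][5]=5·140+350=1050
Read S(8,2) = 127, S(8,3) = 966, S(8,4) = 1701, S(8,5) = 1050.

127, 966, 1701, 1050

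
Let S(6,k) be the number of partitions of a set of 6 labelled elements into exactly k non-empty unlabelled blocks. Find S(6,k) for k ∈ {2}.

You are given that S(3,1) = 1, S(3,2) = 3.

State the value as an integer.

31

[4] T[4,1]:1*1+0=1 · T[4,2]:2*3+1=7
[5] T[5,1]:1*1+0=1 · T[5,2]:2*7+1=15
[6] T[6,2]:2*15+1=31
Read S(6,2) = 31.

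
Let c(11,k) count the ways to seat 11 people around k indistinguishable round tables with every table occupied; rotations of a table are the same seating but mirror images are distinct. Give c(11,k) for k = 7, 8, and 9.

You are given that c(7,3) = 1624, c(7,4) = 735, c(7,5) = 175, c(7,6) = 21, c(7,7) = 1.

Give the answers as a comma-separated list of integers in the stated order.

157773, 18150, 1320

[8] T[8,4]:7*735+1624=6769 · T[8,5]:7*175+735=1960 · T[8,6]:7*21+175=322 · T[8,7]:7*1+21=28 · T[8,8]:7*0+1=1
[9] T[9,5]:8*1960+6769=22449 · T[9,6]:8*322+1960=4536 · T[9,7]:8*28+322=546 · T[9,8]:8*1+28=36 · T[9,9]:8*0+1=1
[10] T[10,6]:9*4536+22449=63273 · T[10,7]:9*546+4536=9450 · T[10,8]:9*36+546=870 · T[10,9]:9*1+36=45
[11] T[11,7]:10*9450+63273=157773 · T[11,8]:10*870+9450=18150 · T[11,9]:10*45+870=1320
Read c(11,7) = 157773, c(11,8) = 18150, c(11,9) = 1320.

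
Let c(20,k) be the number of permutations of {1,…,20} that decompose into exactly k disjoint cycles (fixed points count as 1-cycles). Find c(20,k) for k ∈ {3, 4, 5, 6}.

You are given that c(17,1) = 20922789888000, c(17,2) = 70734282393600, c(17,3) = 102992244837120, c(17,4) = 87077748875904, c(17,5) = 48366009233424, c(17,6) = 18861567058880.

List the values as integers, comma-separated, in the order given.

668609730341153280, 610116075740491776, 371384787345228000, 161429736530118960

@18  (18,1):20922789888000·17+0→355687428096000, (18,2):70734282393600·17+20922789888000→1223405590579200, (18,3):102992244837120·17+70734282393600→1821602444624640, (18,4):87077748875904·17+102992244837120→1583313975727488, (18,5):48366009233424·17+87077748875904→909299905844112, (18,6):18861567058880·17+48366009233424→369012649234384
@19  (19,2):1223405590579200·18+355687428096000→22376988058521600, (19,3):1821602444624640·18+1223405590579200→34012249593822720, (19,4):1583313975727488·18+1821602444624640→30321254007719424, (19,5):909299905844112·18+1583313975727488→17950712280921504, (19,6):369012649234384·18+909299905844112→7551527592063024
@20  (20,3):34012249593822720·19+22376988058521600→668609730341153280, (20,4):30321254007719424·19+34012249593822720→610116075740491776, (20,5):17950712280921504·19+30321254007719424→371384787345228000, (20,6):7551527592063024·19+17950712280921504→161429736530118960
Read c(20,3) = 668609730341153280, c(20,4) = 610116075740491776, c(20,5) = 371384787345228000, c(20,6) = 161429736530118960.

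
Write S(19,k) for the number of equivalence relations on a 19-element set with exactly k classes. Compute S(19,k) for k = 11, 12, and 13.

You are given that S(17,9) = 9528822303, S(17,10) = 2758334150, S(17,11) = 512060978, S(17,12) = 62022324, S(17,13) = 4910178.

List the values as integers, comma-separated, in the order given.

129413217791, 23466951300, 2892439160

r18: T_18,10=10×2758334150+9528822303=37112163803; T_18,11=11×512060978+2758334150=8391004908; T_18,12=12×62022324+512060978=1256328866; T_18,13=13×4910178+62022324=125854638
r19: T_19,11=11×8391004908+37112163803=129413217791; T_19,12=12×1256328866+8391004908=23466951300; T_19,13=13×125854638+1256328866=2892439160
Read S(19,11) = 129413217791, S(19,12) = 23466951300, S(19,13) = 2892439160.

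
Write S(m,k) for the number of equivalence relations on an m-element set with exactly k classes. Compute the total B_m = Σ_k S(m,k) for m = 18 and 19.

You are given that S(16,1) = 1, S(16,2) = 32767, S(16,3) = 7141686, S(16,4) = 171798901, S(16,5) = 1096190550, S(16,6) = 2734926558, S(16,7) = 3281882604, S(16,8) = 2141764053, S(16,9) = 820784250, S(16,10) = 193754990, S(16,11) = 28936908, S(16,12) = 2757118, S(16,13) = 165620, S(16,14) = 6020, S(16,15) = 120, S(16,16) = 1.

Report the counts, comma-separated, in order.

i=17: T(17,1)=0+1·1=1 | T(17,2)=1+2·32767=65535 | T(17,3)=32767+3·7141686=21457825 | T(17,4)=7141686+4·171798901=694337290 | T(17,5)=171798901+5·1096190550=5652751651 | T(17,6)=1096190550+6·2734926558=17505749898 | T(17,7)=2734926558+7·3281882604=25708104786 | T(17,8)=3281882604+8·2141764053=20415995028 | T(17,9)=2141764053+9·820784250=9528822303 | T(17,10)=820784250+10·193754990=2758334150 | T(17,11)=193754990+11·28936908=512060978 | T(17,12)=28936908+12·2757118=62022324 | T(17,13)=2757118+13·165620=4910178 | T(17,14)=165620+14·6020=249900 | T(17,15)=6020+15·120=7820 | T(17,16)=120+16·1=136 | T(17,17)=1+17·0=1
i=18: T(18,1)=0+1·1=1 | T(18,2)=1+2·65535=131071 | T(18,3)=65535+3·21457825=64439010 | T(18,4)=21457825+4·694337290=2798806985 | T(18,5)=694337290+5·5652751651=28958095545 | T(18,6)=5652751651+6·17505749898=110687251039 | T(18,7)=17505749898+7·25708104786=197462483400 | T(18,8)=25708104786+8·20415995028=189036065010 | T(18,9)=20415995028+9·9528822303=106175395755 | T(18,10)=9528822303+10·2758334150=37112163803 | T(18,11)=2758334150+11·512060978=8391004908 | T(18,12)=512060978+12·62022324=1256328866 | T(18,13)=62022324+13·4910178=125854638 | T(18,14)=4910178+14·249900=8408778 | T(18,15)=249900+15·7820=367200 | T(18,16)=7820+16·136=9996 | T(18,17)=136+17·1=153 | T(18,18)=1+18·0=1
i=19: T(19,1)=0+1·1=1 | T(19,2)=1+2·131071=262143 | T(19,3)=131071+3·64439010=193448101 | T(19,4)=64439010+4·2798806985=11259666950 | T(19,5)=2798806985+5·28958095545=147589284710 | T(19,6)=28958095545+6·110687251039=693081601779 | T(19,7)=110687251039+7·197462483400=1492924634839 | T(19,8)=197462483400+8·189036065010=1709751003480 | T(19,9)=189036065010+9·106175395755=1144614626805 | T(19,10)=106175395755+10·37112163803=477297033785 | T(19,11)=37112163803+11·8391004908=129413217791 | T(19,12)=8391004908+12·1256328866=23466951300 | T(19,13)=1256328866+13·125854638=2892439160 | T(19,14)=125854638+14·8408778=243577530 | T(19,15)=8408778+15·367200=13916778 | T(19,16)=367200+16·9996=527136 | T(19,17)=9996+17·153=12597 | T(19,18)=153+18·1=171 | T(19,19)=1+19·0=1
B_18 = ΣS(18,k) = 1+131071+64439010+2798806985+28958095545+110687251039+197462483400+189036065010+106175395755+37112163803+8391004908+1256328866+125854638+8408778+367200+9996+153+1 = 682076806159
B_19 = ΣS(19,k) = 1+262143+193448101+11259666950+147589284710+693081601779+1492924634839+1709751003480+1144614626805+477297033785+129413217791+23466951300+2892439160+243577530+13916778+527136+12597+171+1 = 5832742205057

682076806159, 5832742205057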